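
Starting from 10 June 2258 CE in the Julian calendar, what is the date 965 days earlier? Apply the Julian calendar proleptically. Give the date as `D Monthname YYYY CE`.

JDN of 10 June 2258 CE = 2545953.
2545953 − 965 = 2544988.
JDN 2544988 in the Julian calendar is 19 October 2255 CE.

19 October 2255 CE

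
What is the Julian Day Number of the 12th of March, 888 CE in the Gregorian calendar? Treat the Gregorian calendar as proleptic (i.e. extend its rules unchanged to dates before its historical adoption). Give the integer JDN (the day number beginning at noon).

JDN 2299161 is 15 October 1582 CE (Gregorian); the target day is −253694 days from there, so JDN = 2045467.

2045467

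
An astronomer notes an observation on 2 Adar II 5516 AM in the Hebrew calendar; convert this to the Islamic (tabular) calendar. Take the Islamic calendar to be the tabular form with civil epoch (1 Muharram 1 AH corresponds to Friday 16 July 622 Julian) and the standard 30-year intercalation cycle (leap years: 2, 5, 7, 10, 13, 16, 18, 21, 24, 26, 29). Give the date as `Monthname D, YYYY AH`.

Jumada al-Thani 2, 1169 AH

The source date corresponds to 4 March 1756 in the Gregorian calendar (JDN 2362489).
That day falls on 2 Jumada al-Thani 1169 AH in the tabular Islamic calendar.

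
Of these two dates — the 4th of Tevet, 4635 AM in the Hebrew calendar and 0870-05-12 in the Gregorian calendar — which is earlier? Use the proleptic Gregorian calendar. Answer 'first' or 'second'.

First date → JDN 2040637; second date → JDN 2038953.
JDN 2038953 < JDN 2040637, so the second date is earlier.

second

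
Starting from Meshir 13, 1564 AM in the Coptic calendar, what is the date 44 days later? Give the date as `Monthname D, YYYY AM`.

Paremhat 27, 1564 AM

Counting 44 days forward from JDN 2396078 reaches JDN 2396122, which is Paremhat 27, 1564 AM.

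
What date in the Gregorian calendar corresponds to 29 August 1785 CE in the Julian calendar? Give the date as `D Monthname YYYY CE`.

9 September 1785 CE

For dates in this range the Gregorian date is 11 days ahead of the Julian.
29 August 1785 Julian + 11 days → 9 September 1785 Gregorian.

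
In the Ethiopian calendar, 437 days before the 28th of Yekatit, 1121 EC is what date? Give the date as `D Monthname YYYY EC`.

Counting 437 days back from JDN 2133478 reaches JDN 2133041, which is 16 Tahsas 1120 EC.

16 Tahsas 1120 EC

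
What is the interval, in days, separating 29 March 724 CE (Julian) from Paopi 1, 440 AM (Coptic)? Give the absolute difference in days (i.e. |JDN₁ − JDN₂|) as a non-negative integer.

JDN of the first date = 1985587.
JDN of the second date = 1985405.
|1985405 − 1985587| = 182.

182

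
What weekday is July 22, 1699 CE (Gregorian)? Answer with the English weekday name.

Wednesday

JDN 2341810 mod 7 = 2, and JDN 0 was a Monday, so this is a Wednesday.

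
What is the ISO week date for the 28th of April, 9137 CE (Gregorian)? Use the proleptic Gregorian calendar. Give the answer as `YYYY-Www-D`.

9137-W17-3

The weekday is Wednesday (ISO weekday 3).
That Wednesday belongs to ISO week 17 of ISO year 9137.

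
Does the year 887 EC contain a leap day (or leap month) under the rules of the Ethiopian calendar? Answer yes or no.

yes

887 mod 4 = 3; in the Ethiopian calendar a year is leap when year mod 4 = 3, so it is a leap year.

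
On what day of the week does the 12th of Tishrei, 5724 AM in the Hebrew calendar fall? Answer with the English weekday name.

Monday

In the Gregorian calendar this is 30 September 1963 (JDN 2438303).
Since JDN mod 7 = 0 (0 = Monday), the day is Monday.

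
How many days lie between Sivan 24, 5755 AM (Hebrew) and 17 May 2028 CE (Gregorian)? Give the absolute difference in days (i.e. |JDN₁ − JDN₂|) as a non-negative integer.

First date → JDN 2449891; second date → JDN 2461909.
The interval is |2449891 − 2461909| = 12018 days.

12018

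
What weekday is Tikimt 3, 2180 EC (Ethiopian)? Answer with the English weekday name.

Monday

In the Gregorian calendar this is 15 October 2187 (JDN 2520133).
JDN 2520133 mod 7 = 0, and JDN 0 was a Monday, so this is a Monday.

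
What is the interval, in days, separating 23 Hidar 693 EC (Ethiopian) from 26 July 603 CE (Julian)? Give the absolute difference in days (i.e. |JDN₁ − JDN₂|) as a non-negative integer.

35546

First date → JDN 1977056; second date → JDN 1941510.
The interval is |1977056 − 1941510| = 35546 days.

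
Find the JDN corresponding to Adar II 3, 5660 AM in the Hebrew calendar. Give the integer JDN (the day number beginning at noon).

2415083

Equivalently 4 March 1900 (Gregorian).
JDN 2451545 is 1 January 2000 CE (Gregorian); the target day is −36462 days from there, so JDN = 2415083.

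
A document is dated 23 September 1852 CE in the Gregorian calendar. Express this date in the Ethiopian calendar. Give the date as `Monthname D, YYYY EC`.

Meskerem 14, 1845 EC

Julian Day Number of the source date = 2397755.
Converting JDN 2397755 to the Ethiopian calendar gives 14 Meskerem 1845 EC.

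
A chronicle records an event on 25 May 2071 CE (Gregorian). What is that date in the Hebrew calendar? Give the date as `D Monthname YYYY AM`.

26 Iyar 5831 AM

Julian Day Number of the source date = 2477622.
Converting JDN 2477622 to the Hebrew calendar gives 26 Iyar 5831 AM.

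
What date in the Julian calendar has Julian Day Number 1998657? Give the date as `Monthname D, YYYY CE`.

JDN 1998657 is 14 January 760 in the proleptic Gregorian calendar.
In the Julian calendar that day is January 10, 760 CE.

January 10, 760 CE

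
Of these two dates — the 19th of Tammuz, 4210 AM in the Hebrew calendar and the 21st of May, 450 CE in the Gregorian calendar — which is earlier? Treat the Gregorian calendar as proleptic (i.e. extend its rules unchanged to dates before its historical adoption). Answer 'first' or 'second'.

second

First date → JDN 1885616; second date → JDN 1885560.
JDN 1885560 < JDN 1885616, so the second date is earlier.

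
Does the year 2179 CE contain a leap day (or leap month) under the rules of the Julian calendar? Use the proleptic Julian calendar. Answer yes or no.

2179 mod 4 = 3, so it is a common year in the Julian calendar.

no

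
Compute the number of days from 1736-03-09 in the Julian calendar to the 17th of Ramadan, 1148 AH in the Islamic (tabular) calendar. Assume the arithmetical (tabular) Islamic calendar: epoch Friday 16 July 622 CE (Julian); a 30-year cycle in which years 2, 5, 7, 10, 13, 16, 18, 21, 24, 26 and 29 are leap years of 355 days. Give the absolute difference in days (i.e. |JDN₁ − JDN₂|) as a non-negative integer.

JDN of the first date = 2355200.
JDN of the second date = 2355151.
|2355151 − 2355200| = 49.

49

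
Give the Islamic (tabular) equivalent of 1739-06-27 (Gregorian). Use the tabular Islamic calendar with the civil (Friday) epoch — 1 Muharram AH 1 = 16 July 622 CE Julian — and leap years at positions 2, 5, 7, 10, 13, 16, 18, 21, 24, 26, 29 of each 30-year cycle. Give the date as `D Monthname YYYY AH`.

20 Rabi' al-Awwal 1152 AH

Julian Day Number of the source date = 2356394.
Converting JDN 2356394 to the tabular Islamic calendar gives 20 Rabi' al-Awwal 1152 AH.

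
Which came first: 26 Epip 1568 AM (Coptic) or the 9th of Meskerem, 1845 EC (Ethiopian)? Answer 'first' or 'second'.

Converting both to JDN: 2397702 vs 2397750; the smaller is the first.

first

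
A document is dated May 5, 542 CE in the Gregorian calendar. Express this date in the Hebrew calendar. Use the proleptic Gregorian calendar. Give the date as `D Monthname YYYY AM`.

Both dates share Julian Day Number 1919146; in the Hebrew calendar that is 3 Iyar 4302 AM.

3 Iyar 4302 AM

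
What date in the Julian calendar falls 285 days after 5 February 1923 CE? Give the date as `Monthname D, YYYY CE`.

JDN of 5 February 1923 CE = 2423469.
2423469 + 285 = 2423754.
JDN 2423754 in the Julian calendar is November 17, 1923 CE.

November 17, 1923 CE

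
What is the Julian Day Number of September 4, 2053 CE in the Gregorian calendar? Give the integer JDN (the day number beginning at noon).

JDN 2400001 is 17 November 1858 CE (Gregorian), MJD 0; the target day is +71149 days from there, so JDN = 2471150.

2471150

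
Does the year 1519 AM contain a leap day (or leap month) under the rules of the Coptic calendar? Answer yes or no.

1519 mod 4 = 3; in the Coptic calendar a year is leap when year mod 4 = 3, so it is a leap year.

yes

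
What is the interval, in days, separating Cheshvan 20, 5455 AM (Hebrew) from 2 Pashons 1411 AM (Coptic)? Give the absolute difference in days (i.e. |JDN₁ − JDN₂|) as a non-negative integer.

First date → JDN 2340093; second date → JDN 2340273.
The interval is |2340093 − 2340273| = 180 days.

180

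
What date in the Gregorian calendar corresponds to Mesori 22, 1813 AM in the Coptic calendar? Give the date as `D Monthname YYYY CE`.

Both dates share Julian Day Number 2487214; in the Gregorian calendar that is 28 August 2097 CE.

28 August 2097 CE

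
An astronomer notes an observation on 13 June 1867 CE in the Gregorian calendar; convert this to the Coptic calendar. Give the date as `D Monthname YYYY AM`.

7 Paoni 1583 AM

Julian Day Number of the source date = 2403131.
Converting JDN 2403131 to the Coptic calendar gives 7 Paoni 1583 AM.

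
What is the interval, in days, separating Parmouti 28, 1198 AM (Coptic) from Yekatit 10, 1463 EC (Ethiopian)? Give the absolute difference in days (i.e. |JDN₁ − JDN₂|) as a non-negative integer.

JDN of the first date = 2262471.
JDN of the second date = 2258375.
|2258375 − 2262471| = 4096.

4096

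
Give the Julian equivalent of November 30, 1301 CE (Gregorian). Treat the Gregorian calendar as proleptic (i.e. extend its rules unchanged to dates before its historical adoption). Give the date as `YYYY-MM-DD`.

For dates in this range the Gregorian date is 8 days ahead of the Julian.
30 November 1301 Gregorian − 8 days → 22 November 1301 Julian.

1301-11-22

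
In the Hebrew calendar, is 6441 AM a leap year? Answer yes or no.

yes

Hebrew year 6441 is year 19 of its 19-year Metonic cycle; leap years are at positions 3, 6, 8, 11, 14, 17, 19, so it is a leap year (13 months).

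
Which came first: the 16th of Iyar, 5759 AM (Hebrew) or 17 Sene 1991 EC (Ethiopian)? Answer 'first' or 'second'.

first

First date → JDN 2451301; second date → JDN 2451354.
JDN 2451301 < JDN 2451354, so the first date is earlier.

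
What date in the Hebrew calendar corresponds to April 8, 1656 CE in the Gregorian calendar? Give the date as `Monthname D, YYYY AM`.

Julian Day Number of the source date = 2326000.
Converting JDN 2326000 to the Hebrew calendar gives 14 Nisan 5416 AM.

Nisan 14, 5416 AM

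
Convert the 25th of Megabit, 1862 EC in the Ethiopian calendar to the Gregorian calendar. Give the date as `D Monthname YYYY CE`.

2 April 1870 CE

Julian Day Number of the source date = 2404155.
Converting JDN 2404155 to the Gregorian calendar gives 2 April 1870 CE.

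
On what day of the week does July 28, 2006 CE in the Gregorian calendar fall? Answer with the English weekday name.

Since JDN mod 7 = 4 (0 = Monday), the day is Friday.

Friday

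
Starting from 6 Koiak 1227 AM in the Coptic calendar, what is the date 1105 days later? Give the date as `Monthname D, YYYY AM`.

Koiak 15, 1230 AM

Counting 1105 days forward from JDN 2272921 reaches JDN 2274026, which is Koiak 15, 1230 AM.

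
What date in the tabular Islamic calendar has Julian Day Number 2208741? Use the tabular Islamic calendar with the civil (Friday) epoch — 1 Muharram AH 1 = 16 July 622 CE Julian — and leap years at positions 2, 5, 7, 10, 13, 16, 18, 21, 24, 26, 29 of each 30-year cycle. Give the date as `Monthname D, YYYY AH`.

JDN 2208741 is 24 March 1335 in the proleptic Gregorian calendar.
In the tabular Islamic calendar that day is Rajab 20, 735 AH.

Rajab 20, 735 AH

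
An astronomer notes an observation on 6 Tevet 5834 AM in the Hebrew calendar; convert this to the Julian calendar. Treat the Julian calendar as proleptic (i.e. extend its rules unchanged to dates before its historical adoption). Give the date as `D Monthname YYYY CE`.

Julian Day Number of the source date = 2478578.
Converting JDN 2478578 to the Julian calendar gives 23 December 2073 CE.

23 December 2073 CE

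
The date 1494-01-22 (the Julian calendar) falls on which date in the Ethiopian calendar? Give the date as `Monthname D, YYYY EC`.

Tir 27, 1486 EC

Julian Day Number of the source date = 2266763.
Converting JDN 2266763 to the Ethiopian calendar gives 27 Tir 1486 EC.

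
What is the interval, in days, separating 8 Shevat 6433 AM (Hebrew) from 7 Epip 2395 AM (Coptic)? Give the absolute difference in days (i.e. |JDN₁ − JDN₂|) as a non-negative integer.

2373

JDN of the first date = 2697371.
JDN of the second date = 2699744.
|2699744 − 2697371| = 2373.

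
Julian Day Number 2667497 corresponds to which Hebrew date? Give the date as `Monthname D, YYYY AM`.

JDN 2667497 is 4 April 2591 in the Gregorian calendar.
In the Hebrew calendar that day is Nisan 19, 6351 AM.

Nisan 19, 6351 AM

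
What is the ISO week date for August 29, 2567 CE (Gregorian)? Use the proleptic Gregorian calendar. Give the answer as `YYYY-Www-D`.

2567-W35-6

The weekday is Saturday (ISO weekday 6).
That Saturday belongs to ISO week 35 of ISO year 2567.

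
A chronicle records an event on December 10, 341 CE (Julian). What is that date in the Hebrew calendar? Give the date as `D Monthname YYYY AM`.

The source date corresponds to 11 December 341 in the proleptic Gregorian calendar (JDN 1845952).
That day falls on 14 Tevet 4102 AM in the Hebrew calendar.

14 Tevet 4102 AM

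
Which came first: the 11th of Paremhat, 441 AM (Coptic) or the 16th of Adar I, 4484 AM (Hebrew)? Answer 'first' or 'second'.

second

Converting both to JDN: 1985930 vs 1985544; the smaller is the second.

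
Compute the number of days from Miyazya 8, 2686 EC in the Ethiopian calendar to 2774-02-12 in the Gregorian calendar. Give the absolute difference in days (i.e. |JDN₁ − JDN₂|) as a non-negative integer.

First date → JDN 2705134; second date → JDN 2734285.
The interval is |2705134 − 2734285| = 29151 days.

29151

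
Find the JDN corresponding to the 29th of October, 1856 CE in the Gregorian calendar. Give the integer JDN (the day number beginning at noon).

JDN 2451545 is 1 January 2000 CE (Gregorian); the target day is −52293 days from there, so JDN = 2399252.

2399252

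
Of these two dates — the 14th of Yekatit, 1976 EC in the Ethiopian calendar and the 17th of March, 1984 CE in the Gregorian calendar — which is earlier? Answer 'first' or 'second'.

The two dates have Julian Day Numbers 2445753 and 2445777 respectively.
Since 2445753 < 2445777, the first date comes first.

first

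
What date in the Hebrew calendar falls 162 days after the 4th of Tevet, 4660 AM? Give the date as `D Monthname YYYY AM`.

19 Sivan 4660 AM

The starting date is JDN 2049761; 2049761 + 162 = 2049923.
JDN 2049923 corresponds to 19 Sivan 4660 AM.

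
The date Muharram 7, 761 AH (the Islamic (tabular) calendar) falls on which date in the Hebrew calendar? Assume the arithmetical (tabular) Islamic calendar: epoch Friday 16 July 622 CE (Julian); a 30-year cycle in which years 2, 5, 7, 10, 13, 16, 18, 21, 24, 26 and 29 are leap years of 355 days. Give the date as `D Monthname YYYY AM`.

8 Kislev 5120 AM

Both dates share Julian Day Number 2217765; in the Hebrew calendar that is 8 Kislev 5120 AM.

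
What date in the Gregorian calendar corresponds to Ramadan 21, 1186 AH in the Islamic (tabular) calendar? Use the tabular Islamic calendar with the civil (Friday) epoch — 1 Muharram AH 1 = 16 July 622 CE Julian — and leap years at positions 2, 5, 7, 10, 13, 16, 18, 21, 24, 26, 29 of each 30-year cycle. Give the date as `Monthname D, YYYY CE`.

December 16, 1772 CE

Julian Day Number of the source date = 2368620.
Converting JDN 2368620 to the Gregorian calendar gives 16 December 1772 CE.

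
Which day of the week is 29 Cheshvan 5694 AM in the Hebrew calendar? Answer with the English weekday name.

Saturday

This is JDN 2427395 (18 November 1933 Gregorian).
2427395 ≡ 5 (mod 7); counting from Monday = 0 gives Saturday.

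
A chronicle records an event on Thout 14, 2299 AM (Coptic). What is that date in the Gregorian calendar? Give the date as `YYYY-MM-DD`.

Julian Day Number of the source date = 2664387.
Converting JDN 2664387 to the Gregorian calendar gives 28 September 2582 CE.

2582-09-28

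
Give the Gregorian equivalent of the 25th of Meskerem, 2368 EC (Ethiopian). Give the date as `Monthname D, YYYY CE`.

Both dates share Julian Day Number 2588792; in the Gregorian calendar that is 9 October 2375 CE.

October 9, 2375 CE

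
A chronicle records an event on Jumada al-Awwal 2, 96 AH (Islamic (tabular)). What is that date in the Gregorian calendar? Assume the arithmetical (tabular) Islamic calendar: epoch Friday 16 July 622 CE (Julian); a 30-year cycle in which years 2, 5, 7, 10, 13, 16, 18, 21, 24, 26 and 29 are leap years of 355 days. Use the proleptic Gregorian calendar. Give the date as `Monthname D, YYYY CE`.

January 17, 715 CE

Both dates share Julian Day Number 1982224; in the Gregorian calendar that is 17 January 715 CE.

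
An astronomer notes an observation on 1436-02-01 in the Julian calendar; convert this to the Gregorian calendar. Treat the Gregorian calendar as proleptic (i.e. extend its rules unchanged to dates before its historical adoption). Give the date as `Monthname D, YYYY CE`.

At this point the Julian calendar is 9 days behind the Gregorian.
1 February 1436 Julian + 9 days → 10 February 1436 Gregorian.

February 10, 1436 CE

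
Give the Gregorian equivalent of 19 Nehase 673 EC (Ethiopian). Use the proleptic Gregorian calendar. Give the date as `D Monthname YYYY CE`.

Both dates share Julian Day Number 1970017; in the Gregorian calendar that is 15 August 681 CE.

15 August 681 CE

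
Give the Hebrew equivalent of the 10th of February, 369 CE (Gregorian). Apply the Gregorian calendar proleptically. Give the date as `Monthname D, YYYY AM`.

Julian Day Number of the source date = 1855875.
Converting JDN 1855875 to the Hebrew calendar gives 15 Adar I 4129 AM.

Adar I 15, 4129 AM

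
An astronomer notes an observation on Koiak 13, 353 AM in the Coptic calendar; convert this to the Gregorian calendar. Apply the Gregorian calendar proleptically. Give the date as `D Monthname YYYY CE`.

12 December 636 CE

Both dates share Julian Day Number 1953700; in the Gregorian calendar that is 12 December 636 CE.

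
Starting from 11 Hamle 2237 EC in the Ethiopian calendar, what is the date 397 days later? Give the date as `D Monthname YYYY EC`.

13 Nehase 2238 EC

Counting 397 days forward from JDN 2541230 reaches JDN 2541627, which is 13 Nehase 2238 EC.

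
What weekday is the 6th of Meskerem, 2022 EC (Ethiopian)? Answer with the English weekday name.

Sunday

Equivalently 16 September 2029 Gregorian, JDN 2462396.
Since JDN mod 7 = 6 (0 = Monday), the day is Sunday.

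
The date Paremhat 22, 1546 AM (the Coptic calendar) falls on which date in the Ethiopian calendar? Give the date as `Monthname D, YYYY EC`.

Julian Day Number of the source date = 2389542.
Converting JDN 2389542 to the Ethiopian calendar gives 22 Megabit 1822 EC.

Megabit 22, 1822 EC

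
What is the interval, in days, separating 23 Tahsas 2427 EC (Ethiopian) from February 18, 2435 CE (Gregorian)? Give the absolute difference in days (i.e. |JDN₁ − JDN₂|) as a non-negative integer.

First date → JDN 2610429; second date → JDN 2610474.
The interval is |2610429 − 2610474| = 45 days.

45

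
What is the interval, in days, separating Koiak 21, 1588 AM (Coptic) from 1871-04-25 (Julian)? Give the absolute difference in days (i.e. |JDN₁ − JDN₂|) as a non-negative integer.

237

JDN of the first date = 2404792.
JDN of the second date = 2404555.
|2404555 − 2404792| = 237.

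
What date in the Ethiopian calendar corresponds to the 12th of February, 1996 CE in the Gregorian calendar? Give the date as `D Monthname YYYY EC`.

Both dates share Julian Day Number 2450126; in the Ethiopian calendar that is 4 Yekatit 1988 EC.

4 Yekatit 1988 EC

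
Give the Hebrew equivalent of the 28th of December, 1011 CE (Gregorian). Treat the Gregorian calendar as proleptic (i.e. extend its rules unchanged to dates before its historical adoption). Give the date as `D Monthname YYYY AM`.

23 Tevet 4772 AM

Julian Day Number of the source date = 2090681.
Converting JDN 2090681 to the Hebrew calendar gives 23 Tevet 4772 AM.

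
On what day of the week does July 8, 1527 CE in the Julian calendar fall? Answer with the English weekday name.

Monday

Equivalently 18 July 1527 Gregorian, JDN 2278983.
2278983 ≡ 0 (mod 7); counting from Monday = 0 gives Monday.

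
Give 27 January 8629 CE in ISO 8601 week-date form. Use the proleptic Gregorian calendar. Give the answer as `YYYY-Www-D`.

8629-W05-2

The weekday is Tuesday (ISO weekday 2).
That Tuesday belongs to ISO week 5 of ISO year 8629.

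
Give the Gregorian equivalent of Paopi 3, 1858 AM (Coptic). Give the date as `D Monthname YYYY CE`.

Julian Day Number of the source date = 2503331.
Converting JDN 2503331 to the Gregorian calendar gives 14 October 2141 CE.

14 October 2141 CE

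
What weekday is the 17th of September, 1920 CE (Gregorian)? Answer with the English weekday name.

JDN 2422585 mod 7 = 4, and JDN 0 was a Monday, so this is a Friday.

Friday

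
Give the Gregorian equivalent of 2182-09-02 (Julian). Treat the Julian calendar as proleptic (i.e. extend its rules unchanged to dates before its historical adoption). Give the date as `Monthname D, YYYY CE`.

At this point the Julian calendar is 14 days behind the Gregorian.
2 September 2182 Julian + 14 days → 16 September 2182 Gregorian.

September 16, 2182 CE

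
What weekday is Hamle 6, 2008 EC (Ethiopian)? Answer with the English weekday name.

Wednesday

Equivalently 13 July 2016 Gregorian, JDN 2457583.
2457583 ≡ 2 (mod 7); counting from Monday = 0 gives Wednesday.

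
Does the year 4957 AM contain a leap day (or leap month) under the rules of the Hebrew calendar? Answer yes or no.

Hebrew year 4957 is year 17 of its 19-year Metonic cycle; leap years are at positions 3, 6, 8, 11, 14, 17, 19, so it is a leap year (13 months).

yes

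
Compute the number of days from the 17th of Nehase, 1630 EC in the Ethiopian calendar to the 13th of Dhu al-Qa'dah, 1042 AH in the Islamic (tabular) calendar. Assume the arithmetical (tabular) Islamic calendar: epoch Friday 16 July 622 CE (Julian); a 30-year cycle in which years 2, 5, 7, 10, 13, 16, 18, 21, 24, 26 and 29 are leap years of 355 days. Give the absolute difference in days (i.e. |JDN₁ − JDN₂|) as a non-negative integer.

JDN of the first date = 2319559.
JDN of the second date = 2317643.
|2317643 − 2319559| = 1916.

1916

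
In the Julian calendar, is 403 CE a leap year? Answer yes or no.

no

403 mod 4 = 3, so it is a common year in the Julian calendar.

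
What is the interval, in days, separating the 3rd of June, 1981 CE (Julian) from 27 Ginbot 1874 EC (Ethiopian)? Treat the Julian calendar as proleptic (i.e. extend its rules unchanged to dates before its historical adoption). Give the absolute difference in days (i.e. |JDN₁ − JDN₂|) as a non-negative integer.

36172

First date → JDN 2444772; second date → JDN 2408600.
The interval is |2444772 − 2408600| = 36172 days.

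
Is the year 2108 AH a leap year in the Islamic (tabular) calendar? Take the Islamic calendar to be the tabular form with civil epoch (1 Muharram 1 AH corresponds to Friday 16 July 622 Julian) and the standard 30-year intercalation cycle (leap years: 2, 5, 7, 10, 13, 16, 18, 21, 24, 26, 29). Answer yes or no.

no

Year 2108 AH is year 8 of its 30-year cycle; leap positions are 2, 5, 7, 10, 13, 16, 18, 21, 24, 26, 29, so it is a common year (354 days).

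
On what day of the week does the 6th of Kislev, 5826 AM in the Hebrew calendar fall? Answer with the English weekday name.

Friday

This is JDN 2475624 (4 December 2065 Gregorian).
2475624 ≡ 4 (mod 7); counting from Monday = 0 gives Friday.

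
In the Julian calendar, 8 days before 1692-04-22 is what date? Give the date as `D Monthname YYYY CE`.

Counting 8 days back from JDN 2339173 reaches JDN 2339165, which is 14 April 1692 CE.

14 April 1692 CE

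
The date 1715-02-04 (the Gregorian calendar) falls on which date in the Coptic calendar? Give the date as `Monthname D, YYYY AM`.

Both dates share Julian Day Number 2347485; in the Coptic calendar that is 29 Tobi 1431 AM.

Tobi 29, 1431 AM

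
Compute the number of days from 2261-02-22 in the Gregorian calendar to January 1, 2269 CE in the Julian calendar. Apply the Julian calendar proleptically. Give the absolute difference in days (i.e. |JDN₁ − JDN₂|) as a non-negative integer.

2885

JDN of the first date = 2546926.
JDN of the second date = 2549811.
|2549811 − 2546926| = 2885.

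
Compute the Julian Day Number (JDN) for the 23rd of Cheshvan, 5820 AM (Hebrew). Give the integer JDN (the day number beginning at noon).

2473397

In the Gregorian calendar the same day is 30 October 2059.
JDN 2451545 is 1 January 2000 CE (Gregorian); the target day is +21852 days from there, so JDN = 2473397.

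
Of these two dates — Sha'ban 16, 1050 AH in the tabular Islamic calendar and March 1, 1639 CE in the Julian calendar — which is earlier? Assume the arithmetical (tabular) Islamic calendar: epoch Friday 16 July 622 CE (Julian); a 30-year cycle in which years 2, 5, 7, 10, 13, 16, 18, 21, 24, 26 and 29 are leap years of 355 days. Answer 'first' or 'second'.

second

The two dates have Julian Day Numbers 2320393 and 2319762 respectively.
Since 2319762 < 2320393, the second date comes first.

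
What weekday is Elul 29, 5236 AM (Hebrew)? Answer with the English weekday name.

Equivalently 27 September 1476 Gregorian, JDN 2260428.
JDN 2260428 mod 7 = 2, and JDN 0 was a Monday, so this is a Wednesday.

Wednesday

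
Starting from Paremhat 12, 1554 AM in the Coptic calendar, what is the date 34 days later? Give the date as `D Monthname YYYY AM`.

Counting 34 days forward from JDN 2392454 reaches JDN 2392488, which is 16 Parmouti 1554 AM.

16 Parmouti 1554 AM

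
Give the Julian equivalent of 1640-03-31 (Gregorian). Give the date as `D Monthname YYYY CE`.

21 March 1640 CE

The Julian–Gregorian offset here is 10 days (Julian trailing).
31 March 1640 Gregorian − 10 days → 21 March 1640 Julian.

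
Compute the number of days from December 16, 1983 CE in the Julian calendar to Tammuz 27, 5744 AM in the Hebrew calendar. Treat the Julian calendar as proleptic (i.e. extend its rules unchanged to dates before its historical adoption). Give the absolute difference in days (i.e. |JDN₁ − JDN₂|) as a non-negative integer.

First date → JDN 2445698; second date → JDN 2445909.
The interval is |2445698 − 2445909| = 211 days.

211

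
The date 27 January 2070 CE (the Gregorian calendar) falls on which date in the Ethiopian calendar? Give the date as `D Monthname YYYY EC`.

Julian Day Number of the source date = 2477139.
Converting JDN 2477139 to the Ethiopian calendar gives 19 Tir 2062 EC.

19 Tir 2062 EC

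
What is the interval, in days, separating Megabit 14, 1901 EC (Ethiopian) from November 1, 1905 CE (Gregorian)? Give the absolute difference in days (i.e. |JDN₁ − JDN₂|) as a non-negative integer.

JDN of the first date = 2418389.
JDN of the second date = 2417151.
|2417151 − 2418389| = 1238.

1238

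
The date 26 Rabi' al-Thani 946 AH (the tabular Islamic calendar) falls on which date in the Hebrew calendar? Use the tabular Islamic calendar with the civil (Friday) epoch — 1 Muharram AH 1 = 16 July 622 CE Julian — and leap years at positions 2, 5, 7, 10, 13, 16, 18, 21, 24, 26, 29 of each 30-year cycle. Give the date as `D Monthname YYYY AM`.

The source date corresponds to 20 September 1539 in the proleptic Gregorian calendar (JDN 2283430).
That day falls on 27 Elul 5299 AM in the Hebrew calendar.

27 Elul 5299 AM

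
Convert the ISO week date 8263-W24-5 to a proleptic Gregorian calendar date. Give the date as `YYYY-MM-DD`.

8263-06-12

ISO week 1 of 8263 is the week containing the first Thursday of 8263.
Week 24, day 5 (Friday) lands on 8263-06-12.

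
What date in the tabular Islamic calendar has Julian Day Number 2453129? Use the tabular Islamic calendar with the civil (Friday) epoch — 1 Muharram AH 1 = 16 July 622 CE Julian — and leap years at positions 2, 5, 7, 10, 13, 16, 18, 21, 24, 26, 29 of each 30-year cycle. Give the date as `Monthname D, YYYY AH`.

Rabi' al-Awwal 13, 1425 AH

The Gregorian equivalent of JDN 2453129 is 3 May 2004.
In the tabular Islamic calendar that day is Rabi' al-Awwal 13, 1425 AH.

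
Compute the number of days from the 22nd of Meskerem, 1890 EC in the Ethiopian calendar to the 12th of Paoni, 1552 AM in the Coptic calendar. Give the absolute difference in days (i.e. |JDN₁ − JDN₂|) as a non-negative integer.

First date → JDN 2414199; second date → JDN 2391814.
The interval is |2414199 − 2391814| = 22385 days.

22385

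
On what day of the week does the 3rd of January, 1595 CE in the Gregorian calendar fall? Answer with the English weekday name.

Tuesday

2303624 ≡ 1 (mod 7); counting from Monday = 0 gives Tuesday.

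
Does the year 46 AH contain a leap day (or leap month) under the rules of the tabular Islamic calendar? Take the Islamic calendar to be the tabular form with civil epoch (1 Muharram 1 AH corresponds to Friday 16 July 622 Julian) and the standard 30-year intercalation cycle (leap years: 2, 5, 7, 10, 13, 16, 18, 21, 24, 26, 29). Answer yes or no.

yes

Year 46 AH is year 16 of its 30-year cycle; leap positions are 2, 5, 7, 10, 13, 16, 18, 21, 24, 26, 29, so it is a leap year (355 days).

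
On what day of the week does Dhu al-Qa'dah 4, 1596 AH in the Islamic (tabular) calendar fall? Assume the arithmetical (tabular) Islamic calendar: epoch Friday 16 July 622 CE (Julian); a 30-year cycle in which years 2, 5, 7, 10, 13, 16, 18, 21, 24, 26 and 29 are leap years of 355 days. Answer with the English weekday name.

In the Gregorian calendar this is 13 November 2170 (JDN 2513953).
Since JDN mod 7 = 1 (0 = Monday), the day is Tuesday.

Tuesday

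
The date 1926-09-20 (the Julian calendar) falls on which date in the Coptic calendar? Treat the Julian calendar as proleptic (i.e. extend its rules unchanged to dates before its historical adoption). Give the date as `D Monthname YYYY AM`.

23 Thout 1643 AM

Julian Day Number of the source date = 2424792.
Converting JDN 2424792 to the Coptic calendar gives 23 Thout 1643 AM.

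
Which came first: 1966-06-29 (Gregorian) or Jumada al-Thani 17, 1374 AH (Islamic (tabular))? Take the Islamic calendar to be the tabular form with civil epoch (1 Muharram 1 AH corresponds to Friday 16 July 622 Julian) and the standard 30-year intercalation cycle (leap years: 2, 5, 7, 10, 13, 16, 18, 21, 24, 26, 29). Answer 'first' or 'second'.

First date → JDN 2439306; second date → JDN 2435149.
JDN 2435149 < JDN 2439306, so the second date is earlier.

second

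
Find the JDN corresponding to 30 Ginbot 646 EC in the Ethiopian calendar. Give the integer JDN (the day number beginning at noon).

1960076

In the proleptic Gregorian calendar the same day is 28 May 654.
JDN 2299161 is 15 October 1582 CE (Gregorian); the target day is −339085 days from there, so JDN = 1960076.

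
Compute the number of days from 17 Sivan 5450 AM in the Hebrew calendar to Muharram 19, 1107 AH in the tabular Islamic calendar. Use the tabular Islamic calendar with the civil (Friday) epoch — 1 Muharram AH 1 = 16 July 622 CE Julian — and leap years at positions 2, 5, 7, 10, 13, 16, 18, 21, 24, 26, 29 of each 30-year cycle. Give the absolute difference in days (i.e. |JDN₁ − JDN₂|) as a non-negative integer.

1923

JDN of the first date = 2338465.
JDN of the second date = 2340388.
|2340388 − 2338465| = 1923.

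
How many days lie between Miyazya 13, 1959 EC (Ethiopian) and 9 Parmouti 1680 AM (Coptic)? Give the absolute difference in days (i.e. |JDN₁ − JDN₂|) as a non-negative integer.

JDN of the first date = 2439602.
JDN of the second date = 2438503.
|2438503 − 2439602| = 1099.

1099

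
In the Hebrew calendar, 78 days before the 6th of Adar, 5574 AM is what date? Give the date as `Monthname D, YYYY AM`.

Counting 78 days back from JDN 2383666 reaches JDN 2383588, which is Kislev 17, 5574 AM.

Kislev 17, 5574 AM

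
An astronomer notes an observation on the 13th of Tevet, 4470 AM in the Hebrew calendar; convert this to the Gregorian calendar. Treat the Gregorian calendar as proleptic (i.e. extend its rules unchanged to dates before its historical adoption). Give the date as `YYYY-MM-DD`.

Julian Day Number of the source date = 1980374.
Converting JDN 1980374 to the Gregorian calendar gives 24 December 709 CE.

0709-12-24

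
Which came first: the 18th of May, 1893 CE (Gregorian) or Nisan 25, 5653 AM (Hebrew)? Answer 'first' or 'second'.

second

Converting both to JDN: 2412602 vs 2412565; the smaller is the second.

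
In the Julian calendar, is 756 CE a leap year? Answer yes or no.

756 mod 4 = 0, so it is a leap year in the Julian calendar.

yes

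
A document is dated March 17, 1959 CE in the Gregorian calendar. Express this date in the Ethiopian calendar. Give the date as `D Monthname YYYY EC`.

Both dates share Julian Day Number 2436645; in the Ethiopian calendar that is 8 Megabit 1951 EC.

8 Megabit 1951 EC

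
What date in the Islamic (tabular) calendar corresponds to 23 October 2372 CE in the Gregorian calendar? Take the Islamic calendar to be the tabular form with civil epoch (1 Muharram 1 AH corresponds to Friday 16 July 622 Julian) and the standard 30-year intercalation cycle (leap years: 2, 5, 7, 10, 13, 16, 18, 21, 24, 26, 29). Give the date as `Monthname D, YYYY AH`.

Dhu al-Hijjah 24, 1804 AH

Julian Day Number of the source date = 2587711.
Converting JDN 2587711 to the tabular Islamic calendar gives 24 Dhu al-Hijjah 1804 AH.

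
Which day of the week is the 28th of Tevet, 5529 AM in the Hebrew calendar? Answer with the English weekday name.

Saturday

In the Gregorian calendar this is 7 January 1769 (JDN 2367181).
Since JDN mod 7 = 5 (0 = Monday), the day is Saturday.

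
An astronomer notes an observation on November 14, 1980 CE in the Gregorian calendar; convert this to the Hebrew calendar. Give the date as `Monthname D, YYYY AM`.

Kislev 6, 5741 AM

Julian Day Number of the source date = 2444558.
Converting JDN 2444558 to the Hebrew calendar gives 6 Kislev 5741 AM.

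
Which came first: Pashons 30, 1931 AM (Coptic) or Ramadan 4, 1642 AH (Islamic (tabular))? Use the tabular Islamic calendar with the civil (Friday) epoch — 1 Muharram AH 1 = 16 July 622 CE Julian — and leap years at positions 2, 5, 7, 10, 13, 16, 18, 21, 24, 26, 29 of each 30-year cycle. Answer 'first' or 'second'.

second

The two dates have Julian Day Numbers 2530231 and 2530195 respectively.
Since 2530195 < 2530231, the second date comes first.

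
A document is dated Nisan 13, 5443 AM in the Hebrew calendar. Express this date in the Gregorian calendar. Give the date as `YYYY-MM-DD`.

Both dates share Julian Day Number 2335862; in the Gregorian calendar that is 9 April 1683 CE.

1683-04-09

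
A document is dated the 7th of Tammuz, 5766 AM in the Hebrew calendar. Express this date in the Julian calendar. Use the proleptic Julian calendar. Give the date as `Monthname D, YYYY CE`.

The source date corresponds to 3 July 2006 in the Gregorian calendar (JDN 2453920).
That day falls on 20 June 2006 CE in the Julian calendar.

June 20, 2006 CE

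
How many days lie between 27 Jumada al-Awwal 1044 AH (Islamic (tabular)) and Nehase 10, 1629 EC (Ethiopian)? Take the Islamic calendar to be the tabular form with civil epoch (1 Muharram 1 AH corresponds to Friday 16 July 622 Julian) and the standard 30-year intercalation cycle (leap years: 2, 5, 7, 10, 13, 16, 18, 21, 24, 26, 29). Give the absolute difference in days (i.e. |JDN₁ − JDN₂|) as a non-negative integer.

First date → JDN 2318188; second date → JDN 2319187.
The interval is |2318188 − 2319187| = 999 days.

999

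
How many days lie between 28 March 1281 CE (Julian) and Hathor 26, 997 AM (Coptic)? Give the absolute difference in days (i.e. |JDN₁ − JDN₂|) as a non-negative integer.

126

JDN of the first date = 2189030.
JDN of the second date = 2188904.
|2188904 − 2189030| = 126.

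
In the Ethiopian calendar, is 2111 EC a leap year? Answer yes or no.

2111 mod 4 = 3; in the Ethiopian calendar a year is leap when year mod 4 = 3, so it is a leap year.

yes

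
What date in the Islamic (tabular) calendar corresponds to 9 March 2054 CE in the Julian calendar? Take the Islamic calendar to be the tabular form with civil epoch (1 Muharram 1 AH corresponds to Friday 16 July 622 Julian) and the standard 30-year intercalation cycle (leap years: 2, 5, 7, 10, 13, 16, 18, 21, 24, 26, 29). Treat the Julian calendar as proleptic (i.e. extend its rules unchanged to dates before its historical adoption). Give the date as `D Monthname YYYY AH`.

Julian Day Number of the source date = 2471349.
Converting JDN 2471349 to the tabular Islamic calendar gives 12 Sha'ban 1476 AH.

12 Sha'ban 1476 AH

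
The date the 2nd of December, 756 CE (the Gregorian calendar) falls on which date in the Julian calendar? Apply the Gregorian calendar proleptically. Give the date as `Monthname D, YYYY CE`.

November 28, 756 CE

The Julian–Gregorian offset here is 4 days (Julian trailing).
2 December 756 Gregorian − 4 days → 28 November 756 Julian.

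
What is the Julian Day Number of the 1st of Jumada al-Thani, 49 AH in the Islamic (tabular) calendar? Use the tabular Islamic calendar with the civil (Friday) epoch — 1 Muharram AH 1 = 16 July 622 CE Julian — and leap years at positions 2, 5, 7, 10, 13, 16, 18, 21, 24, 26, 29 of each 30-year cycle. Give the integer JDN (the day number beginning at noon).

1965598

In the proleptic Gregorian calendar the same day is 10 July 669.
JDN 2299161 is 15 October 1582 CE (Gregorian); the target day is −333563 days from there, so JDN = 1965598.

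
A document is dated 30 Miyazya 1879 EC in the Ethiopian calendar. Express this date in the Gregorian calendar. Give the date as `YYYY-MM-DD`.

1887-05-07

Julian Day Number of the source date = 2410399.
Converting JDN 2410399 to the Gregorian calendar gives 7 May 1887 CE.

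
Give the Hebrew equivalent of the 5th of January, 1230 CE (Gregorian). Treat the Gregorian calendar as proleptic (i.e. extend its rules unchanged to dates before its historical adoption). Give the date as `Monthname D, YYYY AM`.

Julian Day Number of the source date = 2170313.
Converting JDN 2170313 to the Hebrew calendar gives 12 Tevet 4990 AM.

Tevet 12, 4990 AM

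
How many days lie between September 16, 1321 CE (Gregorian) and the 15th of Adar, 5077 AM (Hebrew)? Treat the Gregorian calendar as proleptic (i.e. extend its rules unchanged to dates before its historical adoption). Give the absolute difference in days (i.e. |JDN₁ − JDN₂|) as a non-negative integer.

1653

JDN of the first date = 2203804.
JDN of the second date = 2202151.
|2202151 − 2203804| = 1653.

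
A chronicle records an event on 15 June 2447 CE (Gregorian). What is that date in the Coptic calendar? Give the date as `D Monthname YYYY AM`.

Julian Day Number of the source date = 2614974.
Converting JDN 2614974 to the Coptic calendar gives 5 Paoni 2163 AM.

5 Paoni 2163 AM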